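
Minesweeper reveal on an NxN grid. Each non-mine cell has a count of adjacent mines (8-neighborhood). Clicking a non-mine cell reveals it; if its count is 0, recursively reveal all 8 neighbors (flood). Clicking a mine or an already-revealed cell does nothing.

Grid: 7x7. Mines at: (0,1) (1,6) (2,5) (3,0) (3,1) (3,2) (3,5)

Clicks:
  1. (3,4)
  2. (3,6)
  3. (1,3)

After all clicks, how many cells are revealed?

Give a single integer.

Answer: 13

Derivation:
Click 1 (3,4) count=2: revealed 1 new [(3,4)] -> total=1
Click 2 (3,6) count=2: revealed 1 new [(3,6)] -> total=2
Click 3 (1,3) count=0: revealed 11 new [(0,2) (0,3) (0,4) (0,5) (1,2) (1,3) (1,4) (1,5) (2,2) (2,3) (2,4)] -> total=13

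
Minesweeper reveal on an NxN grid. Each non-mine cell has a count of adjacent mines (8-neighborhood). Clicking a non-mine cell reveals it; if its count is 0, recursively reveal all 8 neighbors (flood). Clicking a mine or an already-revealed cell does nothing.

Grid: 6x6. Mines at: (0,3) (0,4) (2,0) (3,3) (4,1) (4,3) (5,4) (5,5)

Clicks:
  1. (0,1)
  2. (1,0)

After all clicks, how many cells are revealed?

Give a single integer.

Answer: 6

Derivation:
Click 1 (0,1) count=0: revealed 6 new [(0,0) (0,1) (0,2) (1,0) (1,1) (1,2)] -> total=6
Click 2 (1,0) count=1: revealed 0 new [(none)] -> total=6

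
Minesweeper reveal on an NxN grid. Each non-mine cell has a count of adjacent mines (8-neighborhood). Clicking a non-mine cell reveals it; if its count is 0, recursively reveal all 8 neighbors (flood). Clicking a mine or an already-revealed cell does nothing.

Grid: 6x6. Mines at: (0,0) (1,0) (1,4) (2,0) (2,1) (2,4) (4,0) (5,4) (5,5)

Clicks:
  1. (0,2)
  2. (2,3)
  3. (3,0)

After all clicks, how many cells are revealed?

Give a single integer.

Click 1 (0,2) count=0: revealed 6 new [(0,1) (0,2) (0,3) (1,1) (1,2) (1,3)] -> total=6
Click 2 (2,3) count=2: revealed 1 new [(2,3)] -> total=7
Click 3 (3,0) count=3: revealed 1 new [(3,0)] -> total=8

Answer: 8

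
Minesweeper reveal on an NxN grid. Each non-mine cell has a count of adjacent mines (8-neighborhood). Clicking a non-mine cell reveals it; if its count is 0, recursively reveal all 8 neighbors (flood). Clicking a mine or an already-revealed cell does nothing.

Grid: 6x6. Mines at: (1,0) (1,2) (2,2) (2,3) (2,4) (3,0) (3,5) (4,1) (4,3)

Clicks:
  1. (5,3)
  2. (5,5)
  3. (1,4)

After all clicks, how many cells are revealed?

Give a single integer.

Answer: 6

Derivation:
Click 1 (5,3) count=1: revealed 1 new [(5,3)] -> total=1
Click 2 (5,5) count=0: revealed 4 new [(4,4) (4,5) (5,4) (5,5)] -> total=5
Click 3 (1,4) count=2: revealed 1 new [(1,4)] -> total=6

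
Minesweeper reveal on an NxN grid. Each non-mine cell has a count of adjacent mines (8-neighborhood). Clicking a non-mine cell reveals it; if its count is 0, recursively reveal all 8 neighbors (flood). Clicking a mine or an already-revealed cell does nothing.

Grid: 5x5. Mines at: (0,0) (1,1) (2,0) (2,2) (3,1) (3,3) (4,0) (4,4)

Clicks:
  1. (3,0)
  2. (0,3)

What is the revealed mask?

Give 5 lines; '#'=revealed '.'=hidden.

Answer: ..###
..###
...##
#....
.....

Derivation:
Click 1 (3,0) count=3: revealed 1 new [(3,0)] -> total=1
Click 2 (0,3) count=0: revealed 8 new [(0,2) (0,3) (0,4) (1,2) (1,3) (1,4) (2,3) (2,4)] -> total=9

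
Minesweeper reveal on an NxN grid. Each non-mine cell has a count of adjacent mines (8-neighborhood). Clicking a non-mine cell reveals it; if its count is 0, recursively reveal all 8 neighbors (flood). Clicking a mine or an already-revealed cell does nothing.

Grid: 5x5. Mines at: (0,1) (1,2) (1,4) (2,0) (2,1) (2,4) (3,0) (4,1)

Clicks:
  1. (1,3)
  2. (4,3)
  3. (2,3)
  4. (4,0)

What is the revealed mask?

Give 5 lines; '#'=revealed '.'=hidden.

Click 1 (1,3) count=3: revealed 1 new [(1,3)] -> total=1
Click 2 (4,3) count=0: revealed 6 new [(3,2) (3,3) (3,4) (4,2) (4,3) (4,4)] -> total=7
Click 3 (2,3) count=3: revealed 1 new [(2,3)] -> total=8
Click 4 (4,0) count=2: revealed 1 new [(4,0)] -> total=9

Answer: .....
...#.
...#.
..###
#.###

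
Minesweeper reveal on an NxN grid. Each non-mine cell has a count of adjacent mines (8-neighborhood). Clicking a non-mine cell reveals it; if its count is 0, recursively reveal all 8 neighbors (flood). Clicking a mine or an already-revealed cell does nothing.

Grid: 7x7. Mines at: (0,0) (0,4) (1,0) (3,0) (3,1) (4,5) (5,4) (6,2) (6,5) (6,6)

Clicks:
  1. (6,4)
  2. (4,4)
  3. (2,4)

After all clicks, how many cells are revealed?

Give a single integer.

Click 1 (6,4) count=2: revealed 1 new [(6,4)] -> total=1
Click 2 (4,4) count=2: revealed 1 new [(4,4)] -> total=2
Click 3 (2,4) count=0: revealed 24 new [(0,1) (0,2) (0,3) (0,5) (0,6) (1,1) (1,2) (1,3) (1,4) (1,5) (1,6) (2,1) (2,2) (2,3) (2,4) (2,5) (2,6) (3,2) (3,3) (3,4) (3,5) (3,6) (4,2) (4,3)] -> total=26

Answer: 26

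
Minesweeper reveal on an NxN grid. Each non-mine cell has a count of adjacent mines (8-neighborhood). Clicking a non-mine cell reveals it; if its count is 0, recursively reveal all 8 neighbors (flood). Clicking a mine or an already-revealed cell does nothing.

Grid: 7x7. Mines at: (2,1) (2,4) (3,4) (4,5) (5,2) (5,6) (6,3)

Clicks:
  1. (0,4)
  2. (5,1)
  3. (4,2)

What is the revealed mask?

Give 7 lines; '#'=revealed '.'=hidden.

Click 1 (0,4) count=0: revealed 18 new [(0,0) (0,1) (0,2) (0,3) (0,4) (0,5) (0,6) (1,0) (1,1) (1,2) (1,3) (1,4) (1,5) (1,6) (2,5) (2,6) (3,5) (3,6)] -> total=18
Click 2 (5,1) count=1: revealed 1 new [(5,1)] -> total=19
Click 3 (4,2) count=1: revealed 1 new [(4,2)] -> total=20

Answer: #######
#######
.....##
.....##
..#....
.#.....
.......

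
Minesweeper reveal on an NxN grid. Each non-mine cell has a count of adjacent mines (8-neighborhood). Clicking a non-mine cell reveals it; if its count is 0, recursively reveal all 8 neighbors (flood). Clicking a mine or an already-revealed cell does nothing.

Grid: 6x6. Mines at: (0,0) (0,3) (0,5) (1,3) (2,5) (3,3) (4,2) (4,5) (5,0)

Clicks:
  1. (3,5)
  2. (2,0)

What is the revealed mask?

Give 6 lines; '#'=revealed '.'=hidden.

Click 1 (3,5) count=2: revealed 1 new [(3,5)] -> total=1
Click 2 (2,0) count=0: revealed 11 new [(1,0) (1,1) (1,2) (2,0) (2,1) (2,2) (3,0) (3,1) (3,2) (4,0) (4,1)] -> total=12

Answer: ......
###...
###...
###..#
##....
......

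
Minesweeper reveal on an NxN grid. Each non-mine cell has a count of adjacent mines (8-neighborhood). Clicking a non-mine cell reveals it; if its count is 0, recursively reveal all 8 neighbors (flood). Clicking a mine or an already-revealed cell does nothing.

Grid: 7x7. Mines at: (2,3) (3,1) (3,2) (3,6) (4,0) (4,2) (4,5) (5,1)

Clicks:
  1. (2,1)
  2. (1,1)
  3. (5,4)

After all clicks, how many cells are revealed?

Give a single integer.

Answer: 21

Derivation:
Click 1 (2,1) count=2: revealed 1 new [(2,1)] -> total=1
Click 2 (1,1) count=0: revealed 19 new [(0,0) (0,1) (0,2) (0,3) (0,4) (0,5) (0,6) (1,0) (1,1) (1,2) (1,3) (1,4) (1,5) (1,6) (2,0) (2,2) (2,4) (2,5) (2,6)] -> total=20
Click 3 (5,4) count=1: revealed 1 new [(5,4)] -> total=21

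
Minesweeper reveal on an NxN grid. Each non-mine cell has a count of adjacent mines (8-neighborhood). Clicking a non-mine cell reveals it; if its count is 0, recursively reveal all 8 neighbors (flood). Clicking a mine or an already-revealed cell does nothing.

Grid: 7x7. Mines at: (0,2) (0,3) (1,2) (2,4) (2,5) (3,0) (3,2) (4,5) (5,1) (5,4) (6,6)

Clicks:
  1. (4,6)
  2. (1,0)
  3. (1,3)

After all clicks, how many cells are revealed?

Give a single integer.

Answer: 8

Derivation:
Click 1 (4,6) count=1: revealed 1 new [(4,6)] -> total=1
Click 2 (1,0) count=0: revealed 6 new [(0,0) (0,1) (1,0) (1,1) (2,0) (2,1)] -> total=7
Click 3 (1,3) count=4: revealed 1 new [(1,3)] -> total=8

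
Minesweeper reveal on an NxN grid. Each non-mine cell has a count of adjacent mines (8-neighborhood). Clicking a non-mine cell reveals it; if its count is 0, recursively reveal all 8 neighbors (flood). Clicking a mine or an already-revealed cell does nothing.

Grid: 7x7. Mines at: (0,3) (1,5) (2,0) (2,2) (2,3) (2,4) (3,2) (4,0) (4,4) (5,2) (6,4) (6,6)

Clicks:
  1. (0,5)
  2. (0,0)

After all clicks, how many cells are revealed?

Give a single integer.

Answer: 7

Derivation:
Click 1 (0,5) count=1: revealed 1 new [(0,5)] -> total=1
Click 2 (0,0) count=0: revealed 6 new [(0,0) (0,1) (0,2) (1,0) (1,1) (1,2)] -> total=7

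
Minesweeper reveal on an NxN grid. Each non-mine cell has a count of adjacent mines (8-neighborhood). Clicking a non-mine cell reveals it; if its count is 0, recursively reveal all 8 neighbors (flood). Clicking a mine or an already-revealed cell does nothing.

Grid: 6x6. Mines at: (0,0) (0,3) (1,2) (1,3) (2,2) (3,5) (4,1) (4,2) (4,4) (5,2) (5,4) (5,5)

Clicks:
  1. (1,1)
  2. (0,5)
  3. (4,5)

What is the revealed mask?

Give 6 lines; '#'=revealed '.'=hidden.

Answer: ....##
.#..##
....##
......
.....#
......

Derivation:
Click 1 (1,1) count=3: revealed 1 new [(1,1)] -> total=1
Click 2 (0,5) count=0: revealed 6 new [(0,4) (0,5) (1,4) (1,5) (2,4) (2,5)] -> total=7
Click 3 (4,5) count=4: revealed 1 new [(4,5)] -> total=8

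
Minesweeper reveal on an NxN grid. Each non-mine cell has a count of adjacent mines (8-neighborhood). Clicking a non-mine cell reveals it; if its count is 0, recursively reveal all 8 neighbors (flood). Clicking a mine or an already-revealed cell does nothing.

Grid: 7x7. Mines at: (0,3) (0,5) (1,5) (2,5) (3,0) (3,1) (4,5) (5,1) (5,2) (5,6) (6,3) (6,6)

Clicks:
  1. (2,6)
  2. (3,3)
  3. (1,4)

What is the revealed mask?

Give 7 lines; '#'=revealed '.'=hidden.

Answer: .......
..###..
..###.#
..###..
..###..
.......
.......

Derivation:
Click 1 (2,6) count=2: revealed 1 new [(2,6)] -> total=1
Click 2 (3,3) count=0: revealed 12 new [(1,2) (1,3) (1,4) (2,2) (2,3) (2,4) (3,2) (3,3) (3,4) (4,2) (4,3) (4,4)] -> total=13
Click 3 (1,4) count=4: revealed 0 new [(none)] -> total=13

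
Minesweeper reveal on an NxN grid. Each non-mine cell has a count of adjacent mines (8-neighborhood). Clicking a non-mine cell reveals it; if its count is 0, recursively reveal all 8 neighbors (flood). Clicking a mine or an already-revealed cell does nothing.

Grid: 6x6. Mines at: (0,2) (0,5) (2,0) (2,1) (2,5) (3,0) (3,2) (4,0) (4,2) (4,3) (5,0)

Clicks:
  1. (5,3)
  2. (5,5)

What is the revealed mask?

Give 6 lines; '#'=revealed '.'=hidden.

Answer: ......
......
......
....##
....##
...###

Derivation:
Click 1 (5,3) count=2: revealed 1 new [(5,3)] -> total=1
Click 2 (5,5) count=0: revealed 6 new [(3,4) (3,5) (4,4) (4,5) (5,4) (5,5)] -> total=7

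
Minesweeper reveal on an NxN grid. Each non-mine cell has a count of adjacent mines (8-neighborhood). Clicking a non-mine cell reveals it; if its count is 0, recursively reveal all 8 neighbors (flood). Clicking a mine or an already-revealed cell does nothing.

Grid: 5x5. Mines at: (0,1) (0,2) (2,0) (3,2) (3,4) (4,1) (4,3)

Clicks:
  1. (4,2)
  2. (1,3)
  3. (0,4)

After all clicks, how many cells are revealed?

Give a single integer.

Answer: 7

Derivation:
Click 1 (4,2) count=3: revealed 1 new [(4,2)] -> total=1
Click 2 (1,3) count=1: revealed 1 new [(1,3)] -> total=2
Click 3 (0,4) count=0: revealed 5 new [(0,3) (0,4) (1,4) (2,3) (2,4)] -> total=7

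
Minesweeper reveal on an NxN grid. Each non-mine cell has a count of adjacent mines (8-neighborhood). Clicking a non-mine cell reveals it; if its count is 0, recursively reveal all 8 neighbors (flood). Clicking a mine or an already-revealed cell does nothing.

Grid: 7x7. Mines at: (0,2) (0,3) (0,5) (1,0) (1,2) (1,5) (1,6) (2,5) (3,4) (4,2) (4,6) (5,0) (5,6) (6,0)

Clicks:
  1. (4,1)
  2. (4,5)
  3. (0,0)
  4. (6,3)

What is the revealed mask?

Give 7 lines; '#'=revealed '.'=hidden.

Click 1 (4,1) count=2: revealed 1 new [(4,1)] -> total=1
Click 2 (4,5) count=3: revealed 1 new [(4,5)] -> total=2
Click 3 (0,0) count=1: revealed 1 new [(0,0)] -> total=3
Click 4 (6,3) count=0: revealed 12 new [(4,3) (4,4) (5,1) (5,2) (5,3) (5,4) (5,5) (6,1) (6,2) (6,3) (6,4) (6,5)] -> total=15

Answer: #......
.......
.......
.......
.#.###.
.#####.
.#####.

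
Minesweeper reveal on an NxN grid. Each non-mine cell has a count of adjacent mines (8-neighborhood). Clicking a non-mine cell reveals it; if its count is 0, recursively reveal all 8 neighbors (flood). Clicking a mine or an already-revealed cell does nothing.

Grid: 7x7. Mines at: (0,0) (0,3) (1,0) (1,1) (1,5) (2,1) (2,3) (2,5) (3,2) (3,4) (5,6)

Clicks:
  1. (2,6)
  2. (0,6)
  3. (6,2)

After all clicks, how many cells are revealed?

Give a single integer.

Answer: 22

Derivation:
Click 1 (2,6) count=2: revealed 1 new [(2,6)] -> total=1
Click 2 (0,6) count=1: revealed 1 new [(0,6)] -> total=2
Click 3 (6,2) count=0: revealed 20 new [(3,0) (3,1) (4,0) (4,1) (4,2) (4,3) (4,4) (4,5) (5,0) (5,1) (5,2) (5,3) (5,4) (5,5) (6,0) (6,1) (6,2) (6,3) (6,4) (6,5)] -> total=22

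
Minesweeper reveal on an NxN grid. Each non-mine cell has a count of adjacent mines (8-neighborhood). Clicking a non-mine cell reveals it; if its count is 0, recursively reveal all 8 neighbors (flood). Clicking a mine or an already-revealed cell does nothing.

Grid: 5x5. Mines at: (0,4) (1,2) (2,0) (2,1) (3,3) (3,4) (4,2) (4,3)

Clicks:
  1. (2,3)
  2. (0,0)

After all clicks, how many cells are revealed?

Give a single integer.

Answer: 5

Derivation:
Click 1 (2,3) count=3: revealed 1 new [(2,3)] -> total=1
Click 2 (0,0) count=0: revealed 4 new [(0,0) (0,1) (1,0) (1,1)] -> total=5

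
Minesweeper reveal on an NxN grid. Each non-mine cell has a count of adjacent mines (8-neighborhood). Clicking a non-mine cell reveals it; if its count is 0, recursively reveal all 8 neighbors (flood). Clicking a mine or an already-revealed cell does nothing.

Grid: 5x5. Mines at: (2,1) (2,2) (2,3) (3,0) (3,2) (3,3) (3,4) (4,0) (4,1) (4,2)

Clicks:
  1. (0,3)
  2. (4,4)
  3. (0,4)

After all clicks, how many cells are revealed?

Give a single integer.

Click 1 (0,3) count=0: revealed 10 new [(0,0) (0,1) (0,2) (0,3) (0,4) (1,0) (1,1) (1,2) (1,3) (1,4)] -> total=10
Click 2 (4,4) count=2: revealed 1 new [(4,4)] -> total=11
Click 3 (0,4) count=0: revealed 0 new [(none)] -> total=11

Answer: 11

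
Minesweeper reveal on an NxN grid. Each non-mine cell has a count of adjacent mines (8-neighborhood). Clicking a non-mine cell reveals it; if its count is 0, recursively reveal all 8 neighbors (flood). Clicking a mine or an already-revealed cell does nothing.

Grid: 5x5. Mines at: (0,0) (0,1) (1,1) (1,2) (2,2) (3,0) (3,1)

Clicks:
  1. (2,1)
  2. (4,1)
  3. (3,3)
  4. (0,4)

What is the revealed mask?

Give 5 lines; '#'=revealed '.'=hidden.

Answer: ...##
...##
.#.##
..###
.####

Derivation:
Click 1 (2,1) count=5: revealed 1 new [(2,1)] -> total=1
Click 2 (4,1) count=2: revealed 1 new [(4,1)] -> total=2
Click 3 (3,3) count=1: revealed 1 new [(3,3)] -> total=3
Click 4 (0,4) count=0: revealed 11 new [(0,3) (0,4) (1,3) (1,4) (2,3) (2,4) (3,2) (3,4) (4,2) (4,3) (4,4)] -> total=14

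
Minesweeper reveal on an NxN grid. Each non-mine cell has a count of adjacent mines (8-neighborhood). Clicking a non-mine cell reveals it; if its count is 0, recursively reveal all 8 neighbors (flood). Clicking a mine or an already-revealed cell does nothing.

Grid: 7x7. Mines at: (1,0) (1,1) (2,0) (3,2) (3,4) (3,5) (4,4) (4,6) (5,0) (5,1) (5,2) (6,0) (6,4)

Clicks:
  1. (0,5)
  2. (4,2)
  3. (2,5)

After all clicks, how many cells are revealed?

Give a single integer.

Click 1 (0,5) count=0: revealed 15 new [(0,2) (0,3) (0,4) (0,5) (0,6) (1,2) (1,3) (1,4) (1,5) (1,6) (2,2) (2,3) (2,4) (2,5) (2,6)] -> total=15
Click 2 (4,2) count=3: revealed 1 new [(4,2)] -> total=16
Click 3 (2,5) count=2: revealed 0 new [(none)] -> total=16

Answer: 16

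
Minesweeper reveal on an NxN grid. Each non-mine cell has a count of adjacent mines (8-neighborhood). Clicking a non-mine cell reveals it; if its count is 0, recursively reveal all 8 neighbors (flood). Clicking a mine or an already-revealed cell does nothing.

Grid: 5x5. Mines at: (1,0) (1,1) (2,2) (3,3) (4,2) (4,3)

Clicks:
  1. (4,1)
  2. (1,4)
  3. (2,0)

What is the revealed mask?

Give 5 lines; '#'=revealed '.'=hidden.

Answer: ..###
..###
#..##
.....
.#...

Derivation:
Click 1 (4,1) count=1: revealed 1 new [(4,1)] -> total=1
Click 2 (1,4) count=0: revealed 8 new [(0,2) (0,3) (0,4) (1,2) (1,3) (1,4) (2,3) (2,4)] -> total=9
Click 3 (2,0) count=2: revealed 1 new [(2,0)] -> total=10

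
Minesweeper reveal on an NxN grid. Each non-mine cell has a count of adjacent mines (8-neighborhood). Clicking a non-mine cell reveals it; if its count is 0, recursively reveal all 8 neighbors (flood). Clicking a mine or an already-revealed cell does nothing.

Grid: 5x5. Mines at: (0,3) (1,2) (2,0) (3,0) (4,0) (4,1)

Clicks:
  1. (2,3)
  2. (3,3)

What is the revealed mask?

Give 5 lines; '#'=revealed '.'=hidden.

Answer: .....
...##
..###
..###
..###

Derivation:
Click 1 (2,3) count=1: revealed 1 new [(2,3)] -> total=1
Click 2 (3,3) count=0: revealed 10 new [(1,3) (1,4) (2,2) (2,4) (3,2) (3,3) (3,4) (4,2) (4,3) (4,4)] -> total=11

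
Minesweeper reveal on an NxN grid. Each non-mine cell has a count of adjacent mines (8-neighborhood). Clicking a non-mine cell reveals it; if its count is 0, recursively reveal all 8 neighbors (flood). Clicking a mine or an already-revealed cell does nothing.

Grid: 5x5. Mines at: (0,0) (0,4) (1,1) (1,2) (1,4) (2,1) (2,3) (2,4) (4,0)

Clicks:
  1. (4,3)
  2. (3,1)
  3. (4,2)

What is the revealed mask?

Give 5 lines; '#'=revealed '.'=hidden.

Click 1 (4,3) count=0: revealed 8 new [(3,1) (3,2) (3,3) (3,4) (4,1) (4,2) (4,3) (4,4)] -> total=8
Click 2 (3,1) count=2: revealed 0 new [(none)] -> total=8
Click 3 (4,2) count=0: revealed 0 new [(none)] -> total=8

Answer: .....
.....
.....
.####
.####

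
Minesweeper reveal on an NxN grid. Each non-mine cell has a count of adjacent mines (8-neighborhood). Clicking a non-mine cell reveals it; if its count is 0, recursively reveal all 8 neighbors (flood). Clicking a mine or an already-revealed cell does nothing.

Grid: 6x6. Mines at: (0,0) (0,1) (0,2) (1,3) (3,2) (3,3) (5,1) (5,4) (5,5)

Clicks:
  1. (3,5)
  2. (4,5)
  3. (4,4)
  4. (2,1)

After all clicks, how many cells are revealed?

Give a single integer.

Click 1 (3,5) count=0: revealed 10 new [(0,4) (0,5) (1,4) (1,5) (2,4) (2,5) (3,4) (3,5) (4,4) (4,5)] -> total=10
Click 2 (4,5) count=2: revealed 0 new [(none)] -> total=10
Click 3 (4,4) count=3: revealed 0 new [(none)] -> total=10
Click 4 (2,1) count=1: revealed 1 new [(2,1)] -> total=11

Answer: 11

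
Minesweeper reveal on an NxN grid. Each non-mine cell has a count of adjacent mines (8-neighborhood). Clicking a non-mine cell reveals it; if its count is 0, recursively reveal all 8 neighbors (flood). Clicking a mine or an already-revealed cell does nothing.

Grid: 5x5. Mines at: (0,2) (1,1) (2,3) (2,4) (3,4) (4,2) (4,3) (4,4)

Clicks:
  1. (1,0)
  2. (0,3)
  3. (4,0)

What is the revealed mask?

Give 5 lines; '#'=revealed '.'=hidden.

Click 1 (1,0) count=1: revealed 1 new [(1,0)] -> total=1
Click 2 (0,3) count=1: revealed 1 new [(0,3)] -> total=2
Click 3 (4,0) count=0: revealed 6 new [(2,0) (2,1) (3,0) (3,1) (4,0) (4,1)] -> total=8

Answer: ...#.
#....
##...
##...
##...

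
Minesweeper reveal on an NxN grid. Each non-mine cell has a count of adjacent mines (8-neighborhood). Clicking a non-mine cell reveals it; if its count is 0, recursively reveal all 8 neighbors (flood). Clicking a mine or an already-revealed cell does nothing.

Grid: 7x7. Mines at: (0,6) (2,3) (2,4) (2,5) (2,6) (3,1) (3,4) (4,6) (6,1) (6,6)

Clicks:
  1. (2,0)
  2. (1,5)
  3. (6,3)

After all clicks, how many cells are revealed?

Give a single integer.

Click 1 (2,0) count=1: revealed 1 new [(2,0)] -> total=1
Click 2 (1,5) count=4: revealed 1 new [(1,5)] -> total=2
Click 3 (6,3) count=0: revealed 12 new [(4,2) (4,3) (4,4) (4,5) (5,2) (5,3) (5,4) (5,5) (6,2) (6,3) (6,4) (6,5)] -> total=14

Answer: 14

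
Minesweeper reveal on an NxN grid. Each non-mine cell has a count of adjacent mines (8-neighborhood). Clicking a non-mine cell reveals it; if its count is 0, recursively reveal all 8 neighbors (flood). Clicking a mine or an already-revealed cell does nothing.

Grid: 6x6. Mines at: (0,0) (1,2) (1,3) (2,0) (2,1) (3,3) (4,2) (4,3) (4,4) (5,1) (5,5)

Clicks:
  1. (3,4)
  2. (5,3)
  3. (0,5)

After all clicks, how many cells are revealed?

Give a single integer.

Answer: 9

Derivation:
Click 1 (3,4) count=3: revealed 1 new [(3,4)] -> total=1
Click 2 (5,3) count=3: revealed 1 new [(5,3)] -> total=2
Click 3 (0,5) count=0: revealed 7 new [(0,4) (0,5) (1,4) (1,5) (2,4) (2,5) (3,5)] -> total=9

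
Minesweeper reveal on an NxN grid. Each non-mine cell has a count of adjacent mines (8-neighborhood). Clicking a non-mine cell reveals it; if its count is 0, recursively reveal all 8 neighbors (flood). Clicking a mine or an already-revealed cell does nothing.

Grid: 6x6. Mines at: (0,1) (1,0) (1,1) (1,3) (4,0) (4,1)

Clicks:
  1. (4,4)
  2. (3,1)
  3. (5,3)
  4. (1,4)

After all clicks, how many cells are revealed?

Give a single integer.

Click 1 (4,4) count=0: revealed 20 new [(0,4) (0,5) (1,4) (1,5) (2,2) (2,3) (2,4) (2,5) (3,2) (3,3) (3,4) (3,5) (4,2) (4,3) (4,4) (4,5) (5,2) (5,3) (5,4) (5,5)] -> total=20
Click 2 (3,1) count=2: revealed 1 new [(3,1)] -> total=21
Click 3 (5,3) count=0: revealed 0 new [(none)] -> total=21
Click 4 (1,4) count=1: revealed 0 new [(none)] -> total=21

Answer: 21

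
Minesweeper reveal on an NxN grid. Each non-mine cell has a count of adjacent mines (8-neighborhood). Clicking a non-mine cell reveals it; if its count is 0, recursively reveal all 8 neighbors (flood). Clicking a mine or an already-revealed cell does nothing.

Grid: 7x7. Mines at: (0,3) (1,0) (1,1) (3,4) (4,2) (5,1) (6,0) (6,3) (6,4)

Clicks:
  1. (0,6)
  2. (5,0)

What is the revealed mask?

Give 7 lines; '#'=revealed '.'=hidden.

Click 1 (0,6) count=0: revealed 17 new [(0,4) (0,5) (0,6) (1,4) (1,5) (1,6) (2,4) (2,5) (2,6) (3,5) (3,6) (4,5) (4,6) (5,5) (5,6) (6,5) (6,6)] -> total=17
Click 2 (5,0) count=2: revealed 1 new [(5,0)] -> total=18

Answer: ....###
....###
....###
.....##
.....##
#....##
.....##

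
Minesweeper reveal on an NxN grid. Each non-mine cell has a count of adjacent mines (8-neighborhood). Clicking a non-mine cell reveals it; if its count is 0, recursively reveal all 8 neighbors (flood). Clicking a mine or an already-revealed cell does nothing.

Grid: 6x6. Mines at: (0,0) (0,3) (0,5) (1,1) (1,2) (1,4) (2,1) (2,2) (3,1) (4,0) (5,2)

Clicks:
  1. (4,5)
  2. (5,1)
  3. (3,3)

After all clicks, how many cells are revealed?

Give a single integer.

Answer: 13

Derivation:
Click 1 (4,5) count=0: revealed 12 new [(2,3) (2,4) (2,5) (3,3) (3,4) (3,5) (4,3) (4,4) (4,5) (5,3) (5,4) (5,5)] -> total=12
Click 2 (5,1) count=2: revealed 1 new [(5,1)] -> total=13
Click 3 (3,3) count=1: revealed 0 new [(none)] -> total=13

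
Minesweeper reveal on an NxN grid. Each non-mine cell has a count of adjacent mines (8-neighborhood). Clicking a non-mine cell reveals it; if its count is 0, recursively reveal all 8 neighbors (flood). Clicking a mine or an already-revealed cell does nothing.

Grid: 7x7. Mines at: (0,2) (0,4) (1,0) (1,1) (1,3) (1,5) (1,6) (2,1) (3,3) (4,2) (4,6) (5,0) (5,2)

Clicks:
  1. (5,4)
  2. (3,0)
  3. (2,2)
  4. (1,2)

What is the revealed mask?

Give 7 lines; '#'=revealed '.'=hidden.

Click 1 (5,4) count=0: revealed 11 new [(4,3) (4,4) (4,5) (5,3) (5,4) (5,5) (5,6) (6,3) (6,4) (6,5) (6,6)] -> total=11
Click 2 (3,0) count=1: revealed 1 new [(3,0)] -> total=12
Click 3 (2,2) count=4: revealed 1 new [(2,2)] -> total=13
Click 4 (1,2) count=4: revealed 1 new [(1,2)] -> total=14

Answer: .......
..#....
..#....
#......
...###.
...####
...####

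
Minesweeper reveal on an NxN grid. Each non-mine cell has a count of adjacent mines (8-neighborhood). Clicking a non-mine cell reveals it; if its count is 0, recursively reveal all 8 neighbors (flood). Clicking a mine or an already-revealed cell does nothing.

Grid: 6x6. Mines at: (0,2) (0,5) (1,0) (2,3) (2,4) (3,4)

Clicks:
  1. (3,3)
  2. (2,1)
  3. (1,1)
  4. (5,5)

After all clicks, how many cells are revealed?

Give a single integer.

Answer: 20

Derivation:
Click 1 (3,3) count=3: revealed 1 new [(3,3)] -> total=1
Click 2 (2,1) count=1: revealed 1 new [(2,1)] -> total=2
Click 3 (1,1) count=2: revealed 1 new [(1,1)] -> total=3
Click 4 (5,5) count=0: revealed 17 new [(2,0) (2,2) (3,0) (3,1) (3,2) (4,0) (4,1) (4,2) (4,3) (4,4) (4,5) (5,0) (5,1) (5,2) (5,3) (5,4) (5,5)] -> total=20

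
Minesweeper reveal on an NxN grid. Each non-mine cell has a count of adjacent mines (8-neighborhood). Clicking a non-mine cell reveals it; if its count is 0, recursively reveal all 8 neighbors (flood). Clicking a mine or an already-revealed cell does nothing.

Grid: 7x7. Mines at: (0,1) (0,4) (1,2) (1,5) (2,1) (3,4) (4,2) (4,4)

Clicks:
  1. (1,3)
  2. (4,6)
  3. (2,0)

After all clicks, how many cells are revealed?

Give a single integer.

Click 1 (1,3) count=2: revealed 1 new [(1,3)] -> total=1
Click 2 (4,6) count=0: revealed 24 new [(2,5) (2,6) (3,0) (3,1) (3,5) (3,6) (4,0) (4,1) (4,5) (4,6) (5,0) (5,1) (5,2) (5,3) (5,4) (5,5) (5,6) (6,0) (6,1) (6,2) (6,3) (6,4) (6,5) (6,6)] -> total=25
Click 3 (2,0) count=1: revealed 1 new [(2,0)] -> total=26

Answer: 26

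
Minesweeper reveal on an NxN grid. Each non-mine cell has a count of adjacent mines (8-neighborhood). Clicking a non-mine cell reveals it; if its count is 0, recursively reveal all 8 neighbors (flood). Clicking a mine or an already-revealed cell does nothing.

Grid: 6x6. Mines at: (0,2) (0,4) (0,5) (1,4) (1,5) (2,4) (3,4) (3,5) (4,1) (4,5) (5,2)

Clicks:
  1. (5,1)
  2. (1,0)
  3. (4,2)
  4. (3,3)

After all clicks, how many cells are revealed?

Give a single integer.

Answer: 16

Derivation:
Click 1 (5,1) count=2: revealed 1 new [(5,1)] -> total=1
Click 2 (1,0) count=0: revealed 14 new [(0,0) (0,1) (1,0) (1,1) (1,2) (1,3) (2,0) (2,1) (2,2) (2,3) (3,0) (3,1) (3,2) (3,3)] -> total=15
Click 3 (4,2) count=2: revealed 1 new [(4,2)] -> total=16
Click 4 (3,3) count=2: revealed 0 new [(none)] -> total=16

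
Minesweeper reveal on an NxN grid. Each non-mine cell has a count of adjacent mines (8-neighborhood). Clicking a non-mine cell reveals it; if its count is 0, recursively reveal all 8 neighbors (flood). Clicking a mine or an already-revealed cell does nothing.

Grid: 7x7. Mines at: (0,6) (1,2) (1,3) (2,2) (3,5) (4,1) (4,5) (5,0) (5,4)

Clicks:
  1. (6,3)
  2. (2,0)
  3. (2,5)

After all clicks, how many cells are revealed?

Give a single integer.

Click 1 (6,3) count=1: revealed 1 new [(6,3)] -> total=1
Click 2 (2,0) count=0: revealed 8 new [(0,0) (0,1) (1,0) (1,1) (2,0) (2,1) (3,0) (3,1)] -> total=9
Click 3 (2,5) count=1: revealed 1 new [(2,5)] -> total=10

Answer: 10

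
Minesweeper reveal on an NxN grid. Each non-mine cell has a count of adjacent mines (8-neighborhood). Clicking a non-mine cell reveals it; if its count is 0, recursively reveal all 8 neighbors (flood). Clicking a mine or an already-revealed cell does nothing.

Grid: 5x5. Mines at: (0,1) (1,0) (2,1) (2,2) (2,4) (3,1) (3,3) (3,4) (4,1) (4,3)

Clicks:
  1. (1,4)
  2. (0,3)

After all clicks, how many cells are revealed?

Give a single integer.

Click 1 (1,4) count=1: revealed 1 new [(1,4)] -> total=1
Click 2 (0,3) count=0: revealed 5 new [(0,2) (0,3) (0,4) (1,2) (1,3)] -> total=6

Answer: 6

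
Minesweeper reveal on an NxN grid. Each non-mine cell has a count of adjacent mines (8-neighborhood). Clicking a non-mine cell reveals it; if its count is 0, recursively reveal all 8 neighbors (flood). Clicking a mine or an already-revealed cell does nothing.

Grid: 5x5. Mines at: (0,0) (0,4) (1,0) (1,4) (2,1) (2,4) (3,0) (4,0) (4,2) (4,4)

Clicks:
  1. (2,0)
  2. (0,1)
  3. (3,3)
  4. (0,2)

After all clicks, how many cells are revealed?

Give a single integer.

Answer: 8

Derivation:
Click 1 (2,0) count=3: revealed 1 new [(2,0)] -> total=1
Click 2 (0,1) count=2: revealed 1 new [(0,1)] -> total=2
Click 3 (3,3) count=3: revealed 1 new [(3,3)] -> total=3
Click 4 (0,2) count=0: revealed 5 new [(0,2) (0,3) (1,1) (1,2) (1,3)] -> total=8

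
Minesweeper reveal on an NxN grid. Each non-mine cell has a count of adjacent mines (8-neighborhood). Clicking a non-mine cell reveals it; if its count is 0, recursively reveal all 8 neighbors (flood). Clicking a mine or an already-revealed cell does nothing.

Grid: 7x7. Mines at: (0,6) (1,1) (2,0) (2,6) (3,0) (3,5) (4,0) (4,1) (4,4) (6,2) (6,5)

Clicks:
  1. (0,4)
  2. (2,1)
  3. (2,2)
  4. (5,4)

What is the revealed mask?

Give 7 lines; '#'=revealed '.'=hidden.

Answer: ..####.
..####.
.#####.
..###..
.......
....#..
.......

Derivation:
Click 1 (0,4) count=0: revealed 15 new [(0,2) (0,3) (0,4) (0,5) (1,2) (1,3) (1,4) (1,5) (2,2) (2,3) (2,4) (2,5) (3,2) (3,3) (3,4)] -> total=15
Click 2 (2,1) count=3: revealed 1 new [(2,1)] -> total=16
Click 3 (2,2) count=1: revealed 0 new [(none)] -> total=16
Click 4 (5,4) count=2: revealed 1 new [(5,4)] -> total=17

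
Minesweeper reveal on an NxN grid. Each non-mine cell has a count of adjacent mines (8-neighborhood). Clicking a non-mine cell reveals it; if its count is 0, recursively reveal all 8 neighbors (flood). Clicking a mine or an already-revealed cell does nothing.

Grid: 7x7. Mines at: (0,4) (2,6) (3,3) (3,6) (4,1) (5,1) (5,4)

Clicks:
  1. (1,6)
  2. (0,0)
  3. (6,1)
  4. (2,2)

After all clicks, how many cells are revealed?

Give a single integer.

Answer: 17

Derivation:
Click 1 (1,6) count=1: revealed 1 new [(1,6)] -> total=1
Click 2 (0,0) count=0: revealed 15 new [(0,0) (0,1) (0,2) (0,3) (1,0) (1,1) (1,2) (1,3) (2,0) (2,1) (2,2) (2,3) (3,0) (3,1) (3,2)] -> total=16
Click 3 (6,1) count=1: revealed 1 new [(6,1)] -> total=17
Click 4 (2,2) count=1: revealed 0 new [(none)] -> total=17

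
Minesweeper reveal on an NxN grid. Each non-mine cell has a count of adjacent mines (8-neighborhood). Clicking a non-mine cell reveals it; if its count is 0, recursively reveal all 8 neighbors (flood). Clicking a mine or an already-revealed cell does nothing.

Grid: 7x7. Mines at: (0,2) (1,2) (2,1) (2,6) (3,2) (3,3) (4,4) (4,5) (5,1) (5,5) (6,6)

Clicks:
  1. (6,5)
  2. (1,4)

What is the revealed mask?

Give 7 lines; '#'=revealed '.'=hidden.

Answer: ...####
...####
...###.
.......
.......
.......
.....#.

Derivation:
Click 1 (6,5) count=2: revealed 1 new [(6,5)] -> total=1
Click 2 (1,4) count=0: revealed 11 new [(0,3) (0,4) (0,5) (0,6) (1,3) (1,4) (1,5) (1,6) (2,3) (2,4) (2,5)] -> total=12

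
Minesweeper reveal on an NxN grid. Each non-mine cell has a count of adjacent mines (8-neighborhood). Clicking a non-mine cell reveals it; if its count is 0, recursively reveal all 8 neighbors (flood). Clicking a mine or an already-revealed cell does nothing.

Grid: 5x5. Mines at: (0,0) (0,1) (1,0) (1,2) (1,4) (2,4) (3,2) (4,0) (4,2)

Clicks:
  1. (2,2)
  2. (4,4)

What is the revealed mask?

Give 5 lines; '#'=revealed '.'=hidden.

Click 1 (2,2) count=2: revealed 1 new [(2,2)] -> total=1
Click 2 (4,4) count=0: revealed 4 new [(3,3) (3,4) (4,3) (4,4)] -> total=5

Answer: .....
.....
..#..
...##
...##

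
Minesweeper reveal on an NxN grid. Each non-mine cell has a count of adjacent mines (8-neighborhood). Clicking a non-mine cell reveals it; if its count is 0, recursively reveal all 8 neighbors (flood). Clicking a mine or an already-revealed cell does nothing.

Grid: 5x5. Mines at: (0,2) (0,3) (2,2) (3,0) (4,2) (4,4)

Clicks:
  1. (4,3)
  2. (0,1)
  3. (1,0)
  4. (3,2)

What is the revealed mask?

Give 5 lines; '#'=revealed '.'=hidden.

Answer: ##...
##...
##...
..#..
...#.

Derivation:
Click 1 (4,3) count=2: revealed 1 new [(4,3)] -> total=1
Click 2 (0,1) count=1: revealed 1 new [(0,1)] -> total=2
Click 3 (1,0) count=0: revealed 5 new [(0,0) (1,0) (1,1) (2,0) (2,1)] -> total=7
Click 4 (3,2) count=2: revealed 1 new [(3,2)] -> total=8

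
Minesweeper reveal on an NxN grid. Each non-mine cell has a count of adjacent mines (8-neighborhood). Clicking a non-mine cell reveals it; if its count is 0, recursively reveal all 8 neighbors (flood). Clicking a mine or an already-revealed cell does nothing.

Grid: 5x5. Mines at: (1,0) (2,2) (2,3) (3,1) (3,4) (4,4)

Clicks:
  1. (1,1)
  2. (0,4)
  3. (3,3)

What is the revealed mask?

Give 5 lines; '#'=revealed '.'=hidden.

Answer: .####
.####
.....
...#.
.....

Derivation:
Click 1 (1,1) count=2: revealed 1 new [(1,1)] -> total=1
Click 2 (0,4) count=0: revealed 7 new [(0,1) (0,2) (0,3) (0,4) (1,2) (1,3) (1,4)] -> total=8
Click 3 (3,3) count=4: revealed 1 new [(3,3)] -> total=9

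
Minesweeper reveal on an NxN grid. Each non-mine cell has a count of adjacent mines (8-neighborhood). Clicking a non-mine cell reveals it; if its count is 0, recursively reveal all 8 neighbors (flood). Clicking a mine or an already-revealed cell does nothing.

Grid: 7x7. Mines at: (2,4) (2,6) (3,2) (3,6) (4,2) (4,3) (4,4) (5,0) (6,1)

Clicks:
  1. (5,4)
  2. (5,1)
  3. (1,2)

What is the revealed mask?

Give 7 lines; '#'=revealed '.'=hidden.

Click 1 (5,4) count=2: revealed 1 new [(5,4)] -> total=1
Click 2 (5,1) count=3: revealed 1 new [(5,1)] -> total=2
Click 3 (1,2) count=0: revealed 22 new [(0,0) (0,1) (0,2) (0,3) (0,4) (0,5) (0,6) (1,0) (1,1) (1,2) (1,3) (1,4) (1,5) (1,6) (2,0) (2,1) (2,2) (2,3) (3,0) (3,1) (4,0) (4,1)] -> total=24

Answer: #######
#######
####...
##.....
##.....
.#..#..
.......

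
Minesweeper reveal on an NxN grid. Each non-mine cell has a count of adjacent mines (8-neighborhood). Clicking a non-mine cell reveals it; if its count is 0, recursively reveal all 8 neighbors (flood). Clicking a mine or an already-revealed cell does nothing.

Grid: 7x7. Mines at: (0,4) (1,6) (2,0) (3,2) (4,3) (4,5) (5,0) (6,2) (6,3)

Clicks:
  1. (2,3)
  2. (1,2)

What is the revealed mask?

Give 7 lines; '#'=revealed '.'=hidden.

Answer: ####...
####...
.###...
.......
.......
.......
.......

Derivation:
Click 1 (2,3) count=1: revealed 1 new [(2,3)] -> total=1
Click 2 (1,2) count=0: revealed 10 new [(0,0) (0,1) (0,2) (0,3) (1,0) (1,1) (1,2) (1,3) (2,1) (2,2)] -> total=11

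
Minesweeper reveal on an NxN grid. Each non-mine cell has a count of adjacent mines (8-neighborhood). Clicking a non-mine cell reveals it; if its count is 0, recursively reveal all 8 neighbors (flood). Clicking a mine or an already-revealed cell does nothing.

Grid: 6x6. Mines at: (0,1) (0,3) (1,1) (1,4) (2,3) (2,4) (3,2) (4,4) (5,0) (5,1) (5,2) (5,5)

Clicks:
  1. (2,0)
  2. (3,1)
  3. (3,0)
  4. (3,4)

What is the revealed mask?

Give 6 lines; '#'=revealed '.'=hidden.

Answer: ......
......
##....
##..#.
##....
......

Derivation:
Click 1 (2,0) count=1: revealed 1 new [(2,0)] -> total=1
Click 2 (3,1) count=1: revealed 1 new [(3,1)] -> total=2
Click 3 (3,0) count=0: revealed 4 new [(2,1) (3,0) (4,0) (4,1)] -> total=6
Click 4 (3,4) count=3: revealed 1 new [(3,4)] -> total=7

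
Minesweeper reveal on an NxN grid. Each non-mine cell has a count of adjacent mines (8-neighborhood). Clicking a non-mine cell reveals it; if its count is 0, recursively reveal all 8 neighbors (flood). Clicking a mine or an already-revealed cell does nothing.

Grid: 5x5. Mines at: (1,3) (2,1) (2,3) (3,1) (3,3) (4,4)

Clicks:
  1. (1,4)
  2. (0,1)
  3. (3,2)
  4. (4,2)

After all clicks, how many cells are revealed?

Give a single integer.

Click 1 (1,4) count=2: revealed 1 new [(1,4)] -> total=1
Click 2 (0,1) count=0: revealed 6 new [(0,0) (0,1) (0,2) (1,0) (1,1) (1,2)] -> total=7
Click 3 (3,2) count=4: revealed 1 new [(3,2)] -> total=8
Click 4 (4,2) count=2: revealed 1 new [(4,2)] -> total=9

Answer: 9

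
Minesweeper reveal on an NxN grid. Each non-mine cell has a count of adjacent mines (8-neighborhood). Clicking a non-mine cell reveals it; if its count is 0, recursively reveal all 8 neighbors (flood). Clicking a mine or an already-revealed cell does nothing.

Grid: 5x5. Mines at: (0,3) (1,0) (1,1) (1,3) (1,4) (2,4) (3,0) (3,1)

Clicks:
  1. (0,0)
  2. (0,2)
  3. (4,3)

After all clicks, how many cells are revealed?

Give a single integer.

Answer: 8

Derivation:
Click 1 (0,0) count=2: revealed 1 new [(0,0)] -> total=1
Click 2 (0,2) count=3: revealed 1 new [(0,2)] -> total=2
Click 3 (4,3) count=0: revealed 6 new [(3,2) (3,3) (3,4) (4,2) (4,3) (4,4)] -> total=8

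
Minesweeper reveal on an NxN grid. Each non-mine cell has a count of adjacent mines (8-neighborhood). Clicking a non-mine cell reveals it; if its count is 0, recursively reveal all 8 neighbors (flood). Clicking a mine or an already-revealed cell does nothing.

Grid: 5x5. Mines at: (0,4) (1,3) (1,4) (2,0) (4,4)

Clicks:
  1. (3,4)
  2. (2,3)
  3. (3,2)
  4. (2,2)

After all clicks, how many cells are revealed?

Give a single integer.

Answer: 12

Derivation:
Click 1 (3,4) count=1: revealed 1 new [(3,4)] -> total=1
Click 2 (2,3) count=2: revealed 1 new [(2,3)] -> total=2
Click 3 (3,2) count=0: revealed 10 new [(2,1) (2,2) (3,0) (3,1) (3,2) (3,3) (4,0) (4,1) (4,2) (4,3)] -> total=12
Click 4 (2,2) count=1: revealed 0 new [(none)] -> total=12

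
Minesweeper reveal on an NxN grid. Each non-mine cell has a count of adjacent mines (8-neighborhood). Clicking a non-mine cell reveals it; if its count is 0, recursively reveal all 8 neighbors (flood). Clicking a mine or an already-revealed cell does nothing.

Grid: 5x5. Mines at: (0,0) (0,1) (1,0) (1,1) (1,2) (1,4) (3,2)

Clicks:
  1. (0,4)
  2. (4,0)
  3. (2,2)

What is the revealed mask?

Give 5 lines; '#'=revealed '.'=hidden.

Click 1 (0,4) count=1: revealed 1 new [(0,4)] -> total=1
Click 2 (4,0) count=0: revealed 6 new [(2,0) (2,1) (3,0) (3,1) (4,0) (4,1)] -> total=7
Click 3 (2,2) count=3: revealed 1 new [(2,2)] -> total=8

Answer: ....#
.....
###..
##...
##...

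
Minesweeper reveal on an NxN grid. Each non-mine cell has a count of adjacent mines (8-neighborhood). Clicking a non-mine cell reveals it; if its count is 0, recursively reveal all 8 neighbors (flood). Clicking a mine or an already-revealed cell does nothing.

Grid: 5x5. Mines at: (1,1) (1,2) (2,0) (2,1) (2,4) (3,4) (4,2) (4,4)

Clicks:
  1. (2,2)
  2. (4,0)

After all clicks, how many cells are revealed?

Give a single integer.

Answer: 5

Derivation:
Click 1 (2,2) count=3: revealed 1 new [(2,2)] -> total=1
Click 2 (4,0) count=0: revealed 4 new [(3,0) (3,1) (4,0) (4,1)] -> total=5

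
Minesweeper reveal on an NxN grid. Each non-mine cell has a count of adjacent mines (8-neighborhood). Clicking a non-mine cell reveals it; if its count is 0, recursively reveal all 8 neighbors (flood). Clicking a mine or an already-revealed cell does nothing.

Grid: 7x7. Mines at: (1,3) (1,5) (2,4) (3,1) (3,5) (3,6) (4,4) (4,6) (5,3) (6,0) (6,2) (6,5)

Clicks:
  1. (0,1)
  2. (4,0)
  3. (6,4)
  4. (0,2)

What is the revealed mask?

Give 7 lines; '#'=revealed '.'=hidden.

Click 1 (0,1) count=0: revealed 9 new [(0,0) (0,1) (0,2) (1,0) (1,1) (1,2) (2,0) (2,1) (2,2)] -> total=9
Click 2 (4,0) count=1: revealed 1 new [(4,0)] -> total=10
Click 3 (6,4) count=2: revealed 1 new [(6,4)] -> total=11
Click 4 (0,2) count=1: revealed 0 new [(none)] -> total=11

Answer: ###....
###....
###....
.......
#......
.......
....#..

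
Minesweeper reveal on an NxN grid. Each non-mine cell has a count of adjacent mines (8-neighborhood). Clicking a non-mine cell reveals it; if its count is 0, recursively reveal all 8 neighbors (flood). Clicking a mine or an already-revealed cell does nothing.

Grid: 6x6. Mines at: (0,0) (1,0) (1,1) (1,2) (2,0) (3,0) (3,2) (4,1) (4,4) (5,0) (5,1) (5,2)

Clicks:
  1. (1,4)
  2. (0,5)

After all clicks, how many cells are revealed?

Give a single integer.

Click 1 (1,4) count=0: revealed 12 new [(0,3) (0,4) (0,5) (1,3) (1,4) (1,5) (2,3) (2,4) (2,5) (3,3) (3,4) (3,5)] -> total=12
Click 2 (0,5) count=0: revealed 0 new [(none)] -> total=12

Answer: 12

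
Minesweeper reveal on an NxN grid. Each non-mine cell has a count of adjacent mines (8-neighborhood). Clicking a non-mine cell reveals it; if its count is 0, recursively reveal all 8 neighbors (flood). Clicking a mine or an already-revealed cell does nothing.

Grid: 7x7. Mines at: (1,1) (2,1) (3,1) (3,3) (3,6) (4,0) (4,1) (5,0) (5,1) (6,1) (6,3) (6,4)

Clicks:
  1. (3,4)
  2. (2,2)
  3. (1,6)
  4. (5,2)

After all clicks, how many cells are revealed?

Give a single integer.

Answer: 17

Derivation:
Click 1 (3,4) count=1: revealed 1 new [(3,4)] -> total=1
Click 2 (2,2) count=4: revealed 1 new [(2,2)] -> total=2
Click 3 (1,6) count=0: revealed 14 new [(0,2) (0,3) (0,4) (0,5) (0,6) (1,2) (1,3) (1,4) (1,5) (1,6) (2,3) (2,4) (2,5) (2,6)] -> total=16
Click 4 (5,2) count=4: revealed 1 new [(5,2)] -> total=17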